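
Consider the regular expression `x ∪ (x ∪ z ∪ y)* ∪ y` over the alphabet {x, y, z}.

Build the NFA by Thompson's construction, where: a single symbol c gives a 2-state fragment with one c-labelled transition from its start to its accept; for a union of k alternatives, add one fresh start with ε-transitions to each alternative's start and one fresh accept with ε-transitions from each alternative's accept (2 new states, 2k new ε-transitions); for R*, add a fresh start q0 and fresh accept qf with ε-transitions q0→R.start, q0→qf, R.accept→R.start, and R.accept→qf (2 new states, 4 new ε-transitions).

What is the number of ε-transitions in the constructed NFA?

Per subexpression:
Each of the 5 symbol leaves contributes 0 ε-transitions.
  x ∪ z ∪ y → 6 ε-transitions
  (x ∪ z ∪ y)* → 10 ε-transitions
  x ∪ (x ∪ z ∪ y)* ∪ y → 16 ε-transitions

16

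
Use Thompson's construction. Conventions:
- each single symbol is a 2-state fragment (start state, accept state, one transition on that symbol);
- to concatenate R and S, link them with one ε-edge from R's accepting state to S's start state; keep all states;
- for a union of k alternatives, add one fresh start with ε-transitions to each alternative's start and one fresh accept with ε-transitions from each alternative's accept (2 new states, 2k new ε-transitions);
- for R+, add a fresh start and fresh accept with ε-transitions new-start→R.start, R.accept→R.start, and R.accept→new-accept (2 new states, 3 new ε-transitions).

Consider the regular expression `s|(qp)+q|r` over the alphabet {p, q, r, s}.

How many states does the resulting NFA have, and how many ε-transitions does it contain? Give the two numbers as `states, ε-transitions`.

Bottom-up over the parse tree:
Each of the 5 symbol leaves contributes 2 states and 0 ε-transitions.
  qp — 4 states, 1 ε-transition
  (qp)+ — 6 states, 4 ε-transitions
  (qp)+q — 8 states, 5 ε-transitions
  s|(qp)+q|r — 14 states, 11 ε-transitions

14, 11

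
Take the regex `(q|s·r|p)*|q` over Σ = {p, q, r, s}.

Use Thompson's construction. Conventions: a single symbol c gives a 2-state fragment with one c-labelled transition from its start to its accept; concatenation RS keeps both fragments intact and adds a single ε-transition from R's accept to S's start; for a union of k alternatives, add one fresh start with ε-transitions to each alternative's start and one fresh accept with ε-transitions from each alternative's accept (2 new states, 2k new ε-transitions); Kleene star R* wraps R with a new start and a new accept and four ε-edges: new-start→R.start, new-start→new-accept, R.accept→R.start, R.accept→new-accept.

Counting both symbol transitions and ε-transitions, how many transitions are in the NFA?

20

By structural recursion:
Each of the 5 symbol leaves contributes 1 transition (1 symbol, 0 ε).
  s·r → 3 transitions (2 symbol, 1 ε)
  q|s·r|p → 11 transitions (4 symbol, 7 ε)
  (q|s·r|p)* → 15 transitions (4 symbol, 11 ε)
  (q|s·r|p)*|q → 20 transitions (5 symbol, 15 ε)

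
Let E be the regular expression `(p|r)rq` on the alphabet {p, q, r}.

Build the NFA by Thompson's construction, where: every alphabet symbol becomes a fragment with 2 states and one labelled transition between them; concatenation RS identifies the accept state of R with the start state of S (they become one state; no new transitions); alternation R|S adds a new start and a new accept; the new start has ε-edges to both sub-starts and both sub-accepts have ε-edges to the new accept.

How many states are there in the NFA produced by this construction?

8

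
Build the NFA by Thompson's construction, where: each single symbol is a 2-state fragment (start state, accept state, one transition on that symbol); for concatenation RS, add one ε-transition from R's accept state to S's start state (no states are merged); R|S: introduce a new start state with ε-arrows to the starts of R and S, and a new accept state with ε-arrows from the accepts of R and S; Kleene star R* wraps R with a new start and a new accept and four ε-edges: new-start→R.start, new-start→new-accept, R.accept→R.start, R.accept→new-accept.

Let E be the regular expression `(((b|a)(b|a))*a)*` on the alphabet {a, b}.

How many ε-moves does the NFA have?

18

Building bottom-up:
Each of the 5 symbol leaves contributes 0 ε-transitions.
  b|a = 4 ε-transitions
  b|a = 4 ε-transitions
  (b|a)(b|a) = 9 ε-transitions
  ((b|a)(b|a))* = 13 ε-transitions
  ((b|a)(b|a))*a = 14 ε-transitions
  (((b|a)(b|a))*a)* = 18 ε-transitions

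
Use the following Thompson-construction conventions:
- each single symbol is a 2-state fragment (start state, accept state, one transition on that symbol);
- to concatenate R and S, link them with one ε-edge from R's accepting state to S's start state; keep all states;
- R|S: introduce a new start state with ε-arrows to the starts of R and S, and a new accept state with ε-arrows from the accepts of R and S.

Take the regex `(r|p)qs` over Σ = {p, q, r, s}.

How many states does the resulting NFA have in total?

Per subexpression:
Each of the 4 symbol leaves contributes a 2-state fragment.
  r|p : 6 states
  (r|p)qs : 10 states

10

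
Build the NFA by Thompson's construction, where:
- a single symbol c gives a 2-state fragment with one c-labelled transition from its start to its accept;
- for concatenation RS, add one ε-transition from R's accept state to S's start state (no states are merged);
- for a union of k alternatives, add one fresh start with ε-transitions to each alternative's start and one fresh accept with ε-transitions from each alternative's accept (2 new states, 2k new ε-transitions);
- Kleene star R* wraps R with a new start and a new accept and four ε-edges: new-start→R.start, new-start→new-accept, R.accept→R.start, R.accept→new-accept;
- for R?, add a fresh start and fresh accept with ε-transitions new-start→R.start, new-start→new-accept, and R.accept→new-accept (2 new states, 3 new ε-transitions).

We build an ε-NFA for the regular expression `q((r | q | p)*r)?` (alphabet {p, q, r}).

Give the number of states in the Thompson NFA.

16

Recursing over subexpressions:
Each of the 5 symbol leaves contributes a 2-state fragment.
  r | q | p : 8 states
  (r | q | p)* : 10 states
  (r | q | p)*r : 12 states
  ((r | q | p)*r)? : 14 states
  q((r | q | p)*r)? : 16 states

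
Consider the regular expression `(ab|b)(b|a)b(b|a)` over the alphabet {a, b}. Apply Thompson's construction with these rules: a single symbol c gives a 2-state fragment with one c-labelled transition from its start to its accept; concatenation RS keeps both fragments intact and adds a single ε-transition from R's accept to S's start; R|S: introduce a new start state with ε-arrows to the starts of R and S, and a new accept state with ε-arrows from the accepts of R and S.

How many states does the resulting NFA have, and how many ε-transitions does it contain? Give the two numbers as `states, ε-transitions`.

Bottom-up over the parse tree:
Each of the 8 symbol leaves contributes 2 states and 0 ε-transitions.
  ab : 4 states, 1 ε-transition
  ab|b : 8 states, 5 ε-transitions
  b|a : 6 states, 4 ε-transitions
  b|a : 6 states, 4 ε-transitions
  (ab|b)(b|a)b(b|a) : 22 states, 16 ε-transitions

22, 16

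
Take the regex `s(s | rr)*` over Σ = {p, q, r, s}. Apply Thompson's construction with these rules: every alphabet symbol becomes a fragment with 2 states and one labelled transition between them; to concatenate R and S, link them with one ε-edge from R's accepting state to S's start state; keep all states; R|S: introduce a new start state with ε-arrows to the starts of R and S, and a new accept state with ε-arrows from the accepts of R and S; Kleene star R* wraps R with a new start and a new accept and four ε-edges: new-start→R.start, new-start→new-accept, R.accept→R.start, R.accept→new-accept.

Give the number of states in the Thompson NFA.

12

Bottom-up over the parse tree:
Each of the 4 symbol leaves contributes a 2-state fragment.
  rr = 4 states
  s | rr = 8 states
  (s | rr)* = 10 states
  s(s | rr)* = 12 states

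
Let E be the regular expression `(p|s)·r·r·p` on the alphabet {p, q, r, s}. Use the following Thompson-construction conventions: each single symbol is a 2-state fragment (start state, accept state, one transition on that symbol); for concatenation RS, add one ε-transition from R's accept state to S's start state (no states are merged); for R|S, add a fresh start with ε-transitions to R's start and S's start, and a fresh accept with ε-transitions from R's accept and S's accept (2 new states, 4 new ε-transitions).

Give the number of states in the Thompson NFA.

12

Recursing over subexpressions:
Each of the 5 symbol leaves contributes a 2-state fragment.
  p|s = 6 states
  (p|s)·r·r·p = 12 states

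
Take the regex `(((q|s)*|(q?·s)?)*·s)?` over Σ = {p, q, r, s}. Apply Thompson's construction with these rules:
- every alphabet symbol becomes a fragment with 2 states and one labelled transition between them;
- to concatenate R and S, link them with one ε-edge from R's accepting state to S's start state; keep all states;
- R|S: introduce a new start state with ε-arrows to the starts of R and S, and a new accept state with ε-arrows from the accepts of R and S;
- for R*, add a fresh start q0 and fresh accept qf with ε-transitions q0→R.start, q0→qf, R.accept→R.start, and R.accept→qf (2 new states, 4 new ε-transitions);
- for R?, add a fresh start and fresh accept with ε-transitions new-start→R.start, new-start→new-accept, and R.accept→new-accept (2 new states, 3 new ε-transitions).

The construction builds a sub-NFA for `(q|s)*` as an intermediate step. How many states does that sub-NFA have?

Fragment for `(q|s)*`:
Each of the 2 symbol leaves contributes a 2-state fragment.
  q|s = 6 states
  (q|s)* = 8 states

8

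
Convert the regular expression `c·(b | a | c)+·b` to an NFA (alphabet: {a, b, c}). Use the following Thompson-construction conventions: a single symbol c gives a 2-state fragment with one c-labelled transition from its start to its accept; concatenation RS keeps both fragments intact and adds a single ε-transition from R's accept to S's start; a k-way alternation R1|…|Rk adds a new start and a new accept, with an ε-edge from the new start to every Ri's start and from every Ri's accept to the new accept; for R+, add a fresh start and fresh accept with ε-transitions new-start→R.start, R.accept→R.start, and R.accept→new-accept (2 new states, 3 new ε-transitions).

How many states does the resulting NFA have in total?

By structural recursion:
Each of the 5 symbol leaves contributes a 2-state fragment.
  b | a | c — 8 states
  (b | a | c)+ — 10 states
  c·(b | a | c)+·b — 14 states

14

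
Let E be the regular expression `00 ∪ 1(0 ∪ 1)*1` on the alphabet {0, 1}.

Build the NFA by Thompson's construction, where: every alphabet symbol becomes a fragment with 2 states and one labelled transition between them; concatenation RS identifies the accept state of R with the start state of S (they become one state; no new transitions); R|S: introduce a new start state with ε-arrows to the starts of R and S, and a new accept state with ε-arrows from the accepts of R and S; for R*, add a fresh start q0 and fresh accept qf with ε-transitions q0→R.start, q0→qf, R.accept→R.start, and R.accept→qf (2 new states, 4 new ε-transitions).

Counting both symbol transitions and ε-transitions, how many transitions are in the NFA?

18

Building bottom-up:
Each of the 6 symbol leaves contributes 1 transition (1 symbol, 0 ε).
  00 → 2 transitions (2 symbol, 0 ε)
  0 ∪ 1 → 6 transitions (2 symbol, 4 ε)
  (0 ∪ 1)* → 10 transitions (2 symbol, 8 ε)
  1(0 ∪ 1)*1 → 12 transitions (4 symbol, 8 ε)
  00 ∪ 1(0 ∪ 1)*1 → 18 transitions (6 symbol, 12 ε)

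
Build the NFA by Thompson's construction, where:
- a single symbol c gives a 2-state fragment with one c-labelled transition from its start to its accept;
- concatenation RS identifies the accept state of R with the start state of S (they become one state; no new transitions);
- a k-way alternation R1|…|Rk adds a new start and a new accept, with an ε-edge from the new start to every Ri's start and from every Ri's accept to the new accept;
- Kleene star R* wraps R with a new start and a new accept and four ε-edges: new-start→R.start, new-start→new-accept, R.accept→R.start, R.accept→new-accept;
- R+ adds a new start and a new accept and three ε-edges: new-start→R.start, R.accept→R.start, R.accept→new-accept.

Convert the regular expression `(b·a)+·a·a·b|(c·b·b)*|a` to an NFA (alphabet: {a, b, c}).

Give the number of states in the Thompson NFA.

18

Bottom-up over the parse tree:
Each of the 9 symbol leaves contributes a 2-state fragment.
  b·a → 3 states
  (b·a)+ → 5 states
  (b·a)+·a·a·b → 8 states
  c·b·b → 4 states
  (c·b·b)* → 6 states
  (b·a)+·a·a·b|(c·b·b)*|a → 18 states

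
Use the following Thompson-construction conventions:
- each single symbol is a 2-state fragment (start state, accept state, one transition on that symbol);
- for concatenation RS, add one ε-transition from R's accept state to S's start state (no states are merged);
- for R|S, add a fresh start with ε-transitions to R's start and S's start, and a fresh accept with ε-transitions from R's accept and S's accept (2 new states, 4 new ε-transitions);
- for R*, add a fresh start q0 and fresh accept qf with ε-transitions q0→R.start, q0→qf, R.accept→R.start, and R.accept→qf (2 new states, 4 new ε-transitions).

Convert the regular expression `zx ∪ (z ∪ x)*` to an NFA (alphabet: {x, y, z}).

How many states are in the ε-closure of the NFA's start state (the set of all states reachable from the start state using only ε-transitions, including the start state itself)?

8

Work bottom-up. For each fragment F, track |ε-closure(F.start)| and whether F's accept lies in that closure (i.e. whether F accepts ε). A single-symbol fragment has closure size 1 and does not accept ε.
  zx → same as the first factor's closure: C = 1
  z ∪ x → C = 1 + 1 + 1 = 3 (the new accept is not ε-reachable since no branch accepts ε)
  (z ∪ x)* → new start has ε-edges to the inner start and to the new accept, so C = 2 + 3 = 5
  zx ∪ (z ∪ x)* → new start ε-reaches every alternative's start; at least one alternative accepts ε, so the union's new accept is reached too: C = 1 + 1 + 5 + 1 = 8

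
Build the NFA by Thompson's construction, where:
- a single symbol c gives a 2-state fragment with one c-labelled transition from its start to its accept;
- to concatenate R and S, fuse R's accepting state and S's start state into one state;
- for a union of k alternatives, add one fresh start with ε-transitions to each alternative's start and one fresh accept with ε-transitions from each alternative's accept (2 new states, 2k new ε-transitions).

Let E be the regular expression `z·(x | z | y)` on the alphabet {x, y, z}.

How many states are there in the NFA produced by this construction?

9

Building bottom-up:
Each of the 4 symbol leaves contributes a 2-state fragment.
  x | z | y : 8 states
  z·(x | z | y) : 9 states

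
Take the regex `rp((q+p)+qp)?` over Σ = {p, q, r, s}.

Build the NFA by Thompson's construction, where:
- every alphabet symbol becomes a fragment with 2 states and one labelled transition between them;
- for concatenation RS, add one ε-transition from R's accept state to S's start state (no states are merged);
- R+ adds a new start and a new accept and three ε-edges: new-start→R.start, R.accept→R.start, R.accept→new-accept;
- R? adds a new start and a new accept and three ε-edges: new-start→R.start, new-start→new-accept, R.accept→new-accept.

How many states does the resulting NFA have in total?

18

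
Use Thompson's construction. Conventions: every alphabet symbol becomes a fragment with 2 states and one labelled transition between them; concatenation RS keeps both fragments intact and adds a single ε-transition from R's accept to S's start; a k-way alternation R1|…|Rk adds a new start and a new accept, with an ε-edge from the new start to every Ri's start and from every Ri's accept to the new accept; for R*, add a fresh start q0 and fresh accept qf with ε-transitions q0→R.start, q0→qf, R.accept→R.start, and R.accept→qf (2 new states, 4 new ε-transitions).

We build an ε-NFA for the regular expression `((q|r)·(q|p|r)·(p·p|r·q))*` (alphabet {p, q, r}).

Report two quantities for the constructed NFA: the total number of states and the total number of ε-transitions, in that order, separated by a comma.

26, 22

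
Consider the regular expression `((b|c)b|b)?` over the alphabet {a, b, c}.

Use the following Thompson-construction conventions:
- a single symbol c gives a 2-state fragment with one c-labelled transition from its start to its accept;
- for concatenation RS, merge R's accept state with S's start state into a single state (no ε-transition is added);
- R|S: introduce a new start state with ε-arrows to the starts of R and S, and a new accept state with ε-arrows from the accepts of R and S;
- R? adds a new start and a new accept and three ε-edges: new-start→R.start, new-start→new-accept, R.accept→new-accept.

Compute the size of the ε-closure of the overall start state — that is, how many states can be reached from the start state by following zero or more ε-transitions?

Let C(F) = |ε-closure(F.start)| within fragment F, and note whether F accepts ε. Symbol fragments have C = 1 and do not accept ε. Then:
  b|c : |closure| = 1 + 1 + 1 = 3 (the new accept is not ε-reachable since no branch accepts ε)
  (b|c)b : same as the first factor's closure: |closure| = 3
  (b|c)b|b : |closure| = 1 + 3 + 1 = 5 (the new accept is not ε-reachable since no branch accepts ε)
  ((b|c)b|b)? : |closure| = 1 (new start) + 5 (body) + 1 (new accept, via ε) = 7

7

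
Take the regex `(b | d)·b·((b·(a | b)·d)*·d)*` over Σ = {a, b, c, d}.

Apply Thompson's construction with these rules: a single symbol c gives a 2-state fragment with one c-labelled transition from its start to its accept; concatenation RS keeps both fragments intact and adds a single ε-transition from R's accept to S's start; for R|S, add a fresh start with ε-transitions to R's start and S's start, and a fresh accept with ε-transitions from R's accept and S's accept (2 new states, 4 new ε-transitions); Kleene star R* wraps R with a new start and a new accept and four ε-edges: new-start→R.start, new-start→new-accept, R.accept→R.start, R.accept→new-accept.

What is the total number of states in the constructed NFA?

Building bottom-up:
Each of the 8 symbol leaves contributes a 2-state fragment.
  b | d : 6 states
  a | b : 6 states
  b·(a | b)·d : 10 states
  (b·(a | b)·d)* : 12 states
  (b·(a | b)·d)*·d : 14 states
  ((b·(a | b)·d)*·d)* : 16 states
  (b | d)·b·((b·(a | b)·d)*·d)* : 24 states

24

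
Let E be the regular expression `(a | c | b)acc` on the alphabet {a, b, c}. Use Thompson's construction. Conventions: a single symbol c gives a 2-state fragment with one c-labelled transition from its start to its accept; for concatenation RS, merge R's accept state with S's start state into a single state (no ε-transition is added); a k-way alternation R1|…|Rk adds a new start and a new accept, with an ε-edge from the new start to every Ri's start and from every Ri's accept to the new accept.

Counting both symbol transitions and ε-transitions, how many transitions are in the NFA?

Bottom-up over the parse tree:
Each of the 6 symbol leaves contributes 1 transition (1 symbol, 0 ε).
  a | c | b : 9 transitions (3 symbol, 6 ε)
  (a | c | b)acc : 12 transitions (6 symbol, 6 ε)

12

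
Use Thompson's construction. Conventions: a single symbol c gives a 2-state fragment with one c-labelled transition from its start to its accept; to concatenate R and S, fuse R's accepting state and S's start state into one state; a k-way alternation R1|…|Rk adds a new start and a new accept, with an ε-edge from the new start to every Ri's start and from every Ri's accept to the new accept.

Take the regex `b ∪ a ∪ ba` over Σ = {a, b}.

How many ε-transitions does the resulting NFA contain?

By structural recursion:
Each of the 4 symbol leaves contributes 0 ε-transitions.
  ba = 0 ε-transitions
  b ∪ a ∪ ba = 6 ε-transitions

6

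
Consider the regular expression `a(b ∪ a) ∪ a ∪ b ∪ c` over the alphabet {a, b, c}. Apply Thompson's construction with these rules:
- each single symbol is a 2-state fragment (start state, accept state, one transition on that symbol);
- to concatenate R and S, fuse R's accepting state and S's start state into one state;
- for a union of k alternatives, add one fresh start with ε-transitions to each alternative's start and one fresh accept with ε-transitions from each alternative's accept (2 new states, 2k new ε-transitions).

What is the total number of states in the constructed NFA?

15

Recursing over subexpressions:
Each of the 6 symbol leaves contributes a 2-state fragment.
  b ∪ a : 6 states
  a(b ∪ a) : 7 states
  a(b ∪ a) ∪ a ∪ b ∪ c : 15 states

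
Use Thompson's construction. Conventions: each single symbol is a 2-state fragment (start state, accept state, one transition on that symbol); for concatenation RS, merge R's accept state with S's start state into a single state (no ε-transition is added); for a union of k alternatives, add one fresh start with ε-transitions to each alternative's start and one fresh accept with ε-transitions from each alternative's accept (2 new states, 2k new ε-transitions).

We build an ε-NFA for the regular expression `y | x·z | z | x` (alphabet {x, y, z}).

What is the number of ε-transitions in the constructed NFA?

8

Recursing over subexpressions:
Each of the 5 symbol leaves contributes 0 ε-transitions.
  x·z — 0 ε-transitions
  y | x·z | z | x — 8 ε-transitions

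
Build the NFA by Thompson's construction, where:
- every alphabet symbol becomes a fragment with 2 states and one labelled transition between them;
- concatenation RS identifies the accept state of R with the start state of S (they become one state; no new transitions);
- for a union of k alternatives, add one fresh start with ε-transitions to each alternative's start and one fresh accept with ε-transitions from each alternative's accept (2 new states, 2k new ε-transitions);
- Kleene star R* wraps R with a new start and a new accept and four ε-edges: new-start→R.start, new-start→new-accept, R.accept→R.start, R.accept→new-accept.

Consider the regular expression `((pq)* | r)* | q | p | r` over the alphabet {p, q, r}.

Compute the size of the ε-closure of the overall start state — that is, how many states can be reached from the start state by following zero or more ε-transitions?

13

Work bottom-up. For each fragment F, track |ε-closure(F.start)| and whether F's accept lies in that closure (i.e. whether F accepts ε). A single-symbol fragment has closure size 1 and does not accept ε.
  pq : |closure| equals the left operand's closure size = 1 (its accept is not ε-reachable, so the closure stops there)
  (pq)* : the star's fresh start ε-reaches both the body's start and the fresh accept: |closure| = 2 + 1 = 3
  (pq)* | r : |closure| = 1 (new start) + (3 + 1) + 1 (new accept, since some branch ε-reaches its own accept) = 6
  ((pq)* | r)* : |closure| = 1 (new start) + 6 (body) + 1 (new accept) = 8
  ((pq)* | r)* | q | p | r : new start ε-reaches every alternative's start; at least one alternative accepts ε, so the union's new accept is reached too: |closure| = 1 + 8 + 1 + 1 + 1 + 1 = 13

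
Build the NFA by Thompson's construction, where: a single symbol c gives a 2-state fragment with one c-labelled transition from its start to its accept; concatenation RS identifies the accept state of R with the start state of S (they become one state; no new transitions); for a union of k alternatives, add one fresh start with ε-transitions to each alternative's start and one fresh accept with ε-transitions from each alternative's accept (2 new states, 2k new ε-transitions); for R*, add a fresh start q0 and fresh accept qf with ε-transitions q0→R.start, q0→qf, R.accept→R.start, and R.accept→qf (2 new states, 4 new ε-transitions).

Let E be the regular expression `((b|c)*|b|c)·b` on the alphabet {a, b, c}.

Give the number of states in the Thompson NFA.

By structural recursion:
Each of the 5 symbol leaves contributes a 2-state fragment.
  b|c : 6 states
  (b|c)* : 8 states
  (b|c)*|b|c : 14 states
  ((b|c)*|b|c)·b : 15 states

15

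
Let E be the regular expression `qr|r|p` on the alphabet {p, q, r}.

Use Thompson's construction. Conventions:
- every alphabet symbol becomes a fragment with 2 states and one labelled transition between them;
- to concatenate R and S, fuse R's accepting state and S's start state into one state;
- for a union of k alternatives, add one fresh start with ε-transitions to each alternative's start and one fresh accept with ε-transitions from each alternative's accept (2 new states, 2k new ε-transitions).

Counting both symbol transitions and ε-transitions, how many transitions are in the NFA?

10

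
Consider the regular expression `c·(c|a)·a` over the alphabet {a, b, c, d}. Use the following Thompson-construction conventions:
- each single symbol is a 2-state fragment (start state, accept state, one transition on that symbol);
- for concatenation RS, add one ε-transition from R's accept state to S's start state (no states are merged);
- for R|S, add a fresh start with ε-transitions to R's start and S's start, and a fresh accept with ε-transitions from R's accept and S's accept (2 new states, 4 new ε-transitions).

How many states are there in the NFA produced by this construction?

10

Per subexpression:
Each of the 4 symbol leaves contributes a 2-state fragment.
  c|a — 6 states
  c·(c|a)·a — 10 states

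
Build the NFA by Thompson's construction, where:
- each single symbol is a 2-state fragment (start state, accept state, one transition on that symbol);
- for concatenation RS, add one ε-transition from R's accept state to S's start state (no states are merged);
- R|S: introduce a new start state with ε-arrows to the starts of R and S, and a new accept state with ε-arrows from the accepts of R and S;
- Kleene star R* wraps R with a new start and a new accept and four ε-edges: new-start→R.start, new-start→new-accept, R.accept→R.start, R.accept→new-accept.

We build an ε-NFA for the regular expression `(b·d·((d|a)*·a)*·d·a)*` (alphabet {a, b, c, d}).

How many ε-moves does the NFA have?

By structural recursion:
Each of the 7 symbol leaves contributes 0 ε-transitions.
  d|a — 4 ε-transitions
  (d|a)* — 8 ε-transitions
  (d|a)*·a — 9 ε-transitions
  ((d|a)*·a)* — 13 ε-transitions
  b·d·((d|a)*·a)*·d·a — 17 ε-transitions
  (b·d·((d|a)*·a)*·d·a)* — 21 ε-transitions

21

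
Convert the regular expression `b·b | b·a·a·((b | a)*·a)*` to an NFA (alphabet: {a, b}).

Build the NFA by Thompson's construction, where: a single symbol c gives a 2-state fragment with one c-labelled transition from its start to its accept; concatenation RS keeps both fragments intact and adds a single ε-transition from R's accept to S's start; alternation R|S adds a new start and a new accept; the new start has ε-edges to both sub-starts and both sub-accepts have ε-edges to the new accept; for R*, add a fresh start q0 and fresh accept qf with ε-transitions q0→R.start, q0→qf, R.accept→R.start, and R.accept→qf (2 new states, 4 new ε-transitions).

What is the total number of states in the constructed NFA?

By structural recursion:
Each of the 8 symbol leaves contributes a 2-state fragment.
  b·b = 4 states
  b | a = 6 states
  (b | a)* = 8 states
  (b | a)*·a = 10 states
  ((b | a)*·a)* = 12 states
  b·a·a·((b | a)*·a)* = 18 states
  b·b | b·a·a·((b | a)*·a)* = 24 states

24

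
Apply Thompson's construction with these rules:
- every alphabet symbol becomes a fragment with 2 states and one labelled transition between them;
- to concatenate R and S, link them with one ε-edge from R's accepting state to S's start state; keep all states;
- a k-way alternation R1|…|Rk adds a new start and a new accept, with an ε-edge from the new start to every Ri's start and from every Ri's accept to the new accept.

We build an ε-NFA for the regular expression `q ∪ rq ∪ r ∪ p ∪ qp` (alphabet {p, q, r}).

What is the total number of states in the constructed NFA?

Bottom-up over the parse tree:
Each of the 7 symbol leaves contributes a 2-state fragment.
  rq → 4 states
  qp → 4 states
  q ∪ rq ∪ r ∪ p ∪ qp → 16 states

16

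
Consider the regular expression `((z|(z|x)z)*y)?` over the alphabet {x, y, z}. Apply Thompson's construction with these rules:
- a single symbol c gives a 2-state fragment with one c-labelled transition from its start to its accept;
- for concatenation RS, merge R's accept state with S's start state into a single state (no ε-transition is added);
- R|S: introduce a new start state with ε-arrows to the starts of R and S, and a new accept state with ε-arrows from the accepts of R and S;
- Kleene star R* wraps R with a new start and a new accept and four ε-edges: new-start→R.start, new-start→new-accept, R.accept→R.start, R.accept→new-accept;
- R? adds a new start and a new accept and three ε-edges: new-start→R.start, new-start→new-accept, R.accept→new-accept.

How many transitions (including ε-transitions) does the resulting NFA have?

20

Bottom-up over the parse tree:
Each of the 5 symbol leaves contributes 1 transition (1 symbol, 0 ε).
  z|x : 6 transitions (2 symbol, 4 ε)
  (z|x)z : 7 transitions (3 symbol, 4 ε)
  z|(z|x)z : 12 transitions (4 symbol, 8 ε)
  (z|(z|x)z)* : 16 transitions (4 symbol, 12 ε)
  (z|(z|x)z)*y : 17 transitions (5 symbol, 12 ε)
  ((z|(z|x)z)*y)? : 20 transitions (5 symbol, 15 ε)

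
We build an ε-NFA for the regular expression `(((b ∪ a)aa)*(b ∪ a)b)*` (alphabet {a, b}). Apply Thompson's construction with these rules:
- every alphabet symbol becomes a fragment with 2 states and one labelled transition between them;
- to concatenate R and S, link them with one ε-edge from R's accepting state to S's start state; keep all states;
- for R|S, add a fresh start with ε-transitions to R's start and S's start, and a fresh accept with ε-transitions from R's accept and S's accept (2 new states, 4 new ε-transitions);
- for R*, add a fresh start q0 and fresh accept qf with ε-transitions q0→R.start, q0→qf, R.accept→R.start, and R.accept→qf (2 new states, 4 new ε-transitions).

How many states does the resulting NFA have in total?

22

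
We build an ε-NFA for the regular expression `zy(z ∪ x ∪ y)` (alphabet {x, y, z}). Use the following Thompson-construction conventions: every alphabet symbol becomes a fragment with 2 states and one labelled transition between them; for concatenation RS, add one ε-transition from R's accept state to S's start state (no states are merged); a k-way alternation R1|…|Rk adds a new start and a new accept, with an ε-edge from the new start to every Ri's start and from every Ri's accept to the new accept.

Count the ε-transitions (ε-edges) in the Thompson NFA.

8

Per subexpression:
Each of the 5 symbol leaves contributes 0 ε-transitions.
  z ∪ x ∪ y → 6 ε-transitions
  zy(z ∪ x ∪ y) → 8 ε-transitions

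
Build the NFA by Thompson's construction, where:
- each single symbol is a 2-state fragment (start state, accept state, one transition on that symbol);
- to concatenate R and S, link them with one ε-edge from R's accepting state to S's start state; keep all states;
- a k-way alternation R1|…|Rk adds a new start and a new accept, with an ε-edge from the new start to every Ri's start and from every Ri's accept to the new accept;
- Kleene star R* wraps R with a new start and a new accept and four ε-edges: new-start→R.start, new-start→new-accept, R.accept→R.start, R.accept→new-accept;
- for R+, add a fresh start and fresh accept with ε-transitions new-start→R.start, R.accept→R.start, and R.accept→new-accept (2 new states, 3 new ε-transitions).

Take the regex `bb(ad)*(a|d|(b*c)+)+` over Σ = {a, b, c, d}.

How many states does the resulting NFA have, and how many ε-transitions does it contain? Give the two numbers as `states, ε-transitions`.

26, 25

Bottom-up over the parse tree:
Each of the 8 symbol leaves contributes 2 states and 0 ε-transitions.
  ad → 4 states, 1 ε-transition
  (ad)* → 6 states, 5 ε-transitions
  b* → 4 states, 4 ε-transitions
  b*c → 6 states, 5 ε-transitions
  (b*c)+ → 8 states, 8 ε-transitions
  a|d|(b*c)+ → 14 states, 14 ε-transitions
  (a|d|(b*c)+)+ → 16 states, 17 ε-transitions
  bb(ad)*(a|d|(b*c)+)+ → 26 states, 25 ε-transitions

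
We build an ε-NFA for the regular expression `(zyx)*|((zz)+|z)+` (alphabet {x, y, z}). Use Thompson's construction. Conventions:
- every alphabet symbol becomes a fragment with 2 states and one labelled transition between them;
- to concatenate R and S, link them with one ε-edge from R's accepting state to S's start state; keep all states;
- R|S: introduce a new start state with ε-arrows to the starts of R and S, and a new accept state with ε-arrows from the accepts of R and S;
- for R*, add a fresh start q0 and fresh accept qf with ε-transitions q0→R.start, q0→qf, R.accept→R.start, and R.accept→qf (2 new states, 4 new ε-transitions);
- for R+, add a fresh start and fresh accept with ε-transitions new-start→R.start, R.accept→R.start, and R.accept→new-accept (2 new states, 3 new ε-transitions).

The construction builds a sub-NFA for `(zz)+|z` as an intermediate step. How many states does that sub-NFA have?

Fragment for `(zz)+|z`:
Each of the 3 symbol leaves contributes a 2-state fragment.
  zz = 4 states
  (zz)+ = 6 states
  (zz)+|z = 10 states

10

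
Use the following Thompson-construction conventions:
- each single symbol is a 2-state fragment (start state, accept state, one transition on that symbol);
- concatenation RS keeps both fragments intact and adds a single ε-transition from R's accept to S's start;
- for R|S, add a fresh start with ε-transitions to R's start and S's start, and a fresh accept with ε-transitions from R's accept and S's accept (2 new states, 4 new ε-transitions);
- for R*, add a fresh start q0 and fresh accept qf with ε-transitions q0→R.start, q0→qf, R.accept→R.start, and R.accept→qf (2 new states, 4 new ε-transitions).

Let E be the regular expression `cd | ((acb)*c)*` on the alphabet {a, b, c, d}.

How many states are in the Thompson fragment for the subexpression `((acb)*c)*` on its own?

Fragment for `((acb)*c)*`:
Each of the 4 symbol leaves contributes a 2-state fragment.
  acb : 6 states
  (acb)* : 8 states
  (acb)*c : 10 states
  ((acb)*c)* : 12 states

12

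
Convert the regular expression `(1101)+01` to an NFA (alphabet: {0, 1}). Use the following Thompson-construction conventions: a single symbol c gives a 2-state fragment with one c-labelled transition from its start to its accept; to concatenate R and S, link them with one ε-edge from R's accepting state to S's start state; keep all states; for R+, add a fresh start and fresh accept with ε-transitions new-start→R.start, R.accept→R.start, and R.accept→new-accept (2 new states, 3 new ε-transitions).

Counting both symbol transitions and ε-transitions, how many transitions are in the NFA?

Recursing over subexpressions:
Each of the 6 symbol leaves contributes 1 transition (1 symbol, 0 ε).
  1101 = 7 transitions (4 symbol, 3 ε)
  (1101)+ = 10 transitions (4 symbol, 6 ε)
  (1101)+01 = 14 transitions (6 symbol, 8 ε)

14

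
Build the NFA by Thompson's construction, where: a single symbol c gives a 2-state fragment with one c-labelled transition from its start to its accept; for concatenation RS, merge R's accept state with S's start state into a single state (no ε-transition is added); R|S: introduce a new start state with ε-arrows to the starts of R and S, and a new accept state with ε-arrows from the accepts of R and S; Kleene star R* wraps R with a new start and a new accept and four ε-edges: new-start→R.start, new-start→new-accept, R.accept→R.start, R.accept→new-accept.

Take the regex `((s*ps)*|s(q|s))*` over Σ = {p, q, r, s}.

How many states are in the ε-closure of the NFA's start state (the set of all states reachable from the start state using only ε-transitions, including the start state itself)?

10

Work bottom-up. For each fragment F, track |ε-closure(F.start)| and whether F's accept lies in that closure (i.e. whether F accepts ε). A single-symbol fragment has closure size 1 and does not accept ε.
  s* — |closure| = 1 (new start) + 1 (body) + 1 (new accept) = 3
  s*ps — |closure| = 3 + (1−1) = 3 (closure spills across the concat boundary because the left factor accepts ε)
  (s*ps)* — the star's fresh start ε-reaches both the body's start and the fresh accept: |closure| = 2 + 3 = 5
  q|s — |closure| = 1 + 1 + 1 = 3 (the new accept is not ε-reachable since no branch accepts ε)
  s(q|s) — |closure| equals the left operand's closure size = 1 (its accept is not ε-reachable, so the closure stops there)
  (s*ps)*|s(q|s) — |closure| = 1 (new start) + (5 + 1) + 1 (new accept, since some branch ε-reaches its own accept) = 8
  ((s*ps)*|s(q|s))* — the star's fresh start ε-reaches both the body's start and the fresh accept: |closure| = 2 + 8 = 10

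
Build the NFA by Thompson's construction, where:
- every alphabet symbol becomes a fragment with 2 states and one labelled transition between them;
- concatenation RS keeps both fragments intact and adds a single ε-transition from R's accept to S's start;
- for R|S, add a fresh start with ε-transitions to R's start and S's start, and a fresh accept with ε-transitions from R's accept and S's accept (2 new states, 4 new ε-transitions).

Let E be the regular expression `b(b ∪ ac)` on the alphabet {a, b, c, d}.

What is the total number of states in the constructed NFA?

10

Bottom-up over the parse tree:
Each of the 4 symbol leaves contributes a 2-state fragment.
  ac — 4 states
  b ∪ ac — 8 states
  b(b ∪ ac) — 10 states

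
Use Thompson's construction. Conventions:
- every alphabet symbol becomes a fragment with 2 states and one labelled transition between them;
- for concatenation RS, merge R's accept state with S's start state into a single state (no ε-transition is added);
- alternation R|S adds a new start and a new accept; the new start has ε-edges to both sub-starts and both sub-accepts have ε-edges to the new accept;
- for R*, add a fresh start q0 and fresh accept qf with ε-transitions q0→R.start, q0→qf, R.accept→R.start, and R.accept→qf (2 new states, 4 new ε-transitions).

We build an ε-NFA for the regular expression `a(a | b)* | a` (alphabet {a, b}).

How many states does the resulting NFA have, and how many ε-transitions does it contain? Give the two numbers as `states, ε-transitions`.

13, 12

Bottom-up over the parse tree:
Each of the 4 symbol leaves contributes 2 states and 0 ε-transitions.
  a | b → 6 states, 4 ε-transitions
  (a | b)* → 8 states, 8 ε-transitions
  a(a | b)* → 9 states, 8 ε-transitions
  a(a | b)* | a → 13 states, 12 ε-transitions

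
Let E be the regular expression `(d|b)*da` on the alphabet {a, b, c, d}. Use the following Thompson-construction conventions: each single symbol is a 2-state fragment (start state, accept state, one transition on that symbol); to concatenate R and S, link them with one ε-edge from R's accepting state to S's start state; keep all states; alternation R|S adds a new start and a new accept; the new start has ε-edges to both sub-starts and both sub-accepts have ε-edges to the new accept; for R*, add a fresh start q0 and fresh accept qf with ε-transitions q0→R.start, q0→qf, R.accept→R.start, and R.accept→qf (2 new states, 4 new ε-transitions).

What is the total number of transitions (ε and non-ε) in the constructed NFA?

14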